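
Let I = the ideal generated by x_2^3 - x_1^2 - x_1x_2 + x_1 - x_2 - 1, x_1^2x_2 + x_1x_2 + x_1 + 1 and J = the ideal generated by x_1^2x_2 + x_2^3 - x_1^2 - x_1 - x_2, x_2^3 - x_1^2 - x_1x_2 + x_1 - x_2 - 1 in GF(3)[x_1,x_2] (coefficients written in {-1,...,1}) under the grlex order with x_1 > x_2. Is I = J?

Yes, the ideals are equal.

Equality of ideals is decidable: compute both reduced Gröbner bases (unique for the ordering) and check whether they agree.
Buchberger on the first generating set:
f_1 = x_2^3 - x_1^2 - x_1x_2 + x_1 - x_2 - 1, LT = x_2^3.
f_2 = x_1^2x_2 + x_1x_2 + x_1 + 1, LT = x_1^2x_2.

S(f_1,f_2): lcm = x_1^2x_2^3. S = -x_1^4 - x_1^3x_2 - x_1x_2^3 + x_1^3 - x_1^2x_2 - x_1x_2^2 - x_1^2 - x_2^2.
  leading term x_1^4: no divisor's leading term divides it; move -x_1^4 to the remainder.
  leading term x_1^3x_2: subtract (-x_1)·f_2 from -x_1^3x_2 - x_1x_2^3 + x_1^3 - x_1^2x_2 - x_1x_2^2 - x_1^2 - x_2^2 → -x_1x_2^3 + x_1^3 - x_1x_2^2 - x_2^2 + x_1
  leading term x_1x_2^3: subtract (-x_1)·f_1 from -x_1x_2^3 + x_1^3 - x_1x_2^2 - x_2^2 + x_1 → -x_1^2x_2 - x_1x_2^2 + x_1^2 - x_1x_2 - x_2^2
  leading term x_1^2x_2: subtract (-1)·f_2 from -x_1^2x_2 - x_1x_2^2 + x_1^2 - x_1x_2 - x_2^2 → -x_1x_2^2 + x_1^2 - x_2^2 + x_1 + 1
  leading term x_1x_2^2: no divisor's leading term divides it; move -x_1x_2^2 to the remainder.
  leading term x_1^2: no divisor's leading term divides it; move x_1^2 to the remainder.
  leading term x_2^2: no divisor's leading term divides it; move -x_2^2 to the remainder.
  leading term x_1: no divisor's leading term divides it; move x_1 to the remainder.
  leading term 1: no divisor's leading term divides it; move 1 to the remainder.
  remainder -x_1^4 - x_1x_2^2 + x_1^2 - x_2^2 + x_1 + 1 ≠ 0; add g_3 = -x_1^4 - x_1x_2^2 + x_1^2 - x_2^2 + x_1 + 1 to the basis.

The other S-polynomials (S(f_1,g_3), S(f_2,g_3)) all reduce to 0 modulo the current basis, so we have a Gröbner basis.
Inter-reduce: drop elements whose leading term is divisible by another's, tail-reduce, and make monic.
Reduced Gröbner basis: {x_1^4 + x_1x_2^2 - x_1^2 + x_2^2 - x_1 - 1, x_1^2x_2 + x_1x_2 + x_1 + 1, x_2^3 - x_1^2 - x_1x_2 + x_1 - x_2 - 1}.

Buchberger on the second generating set:
h_1 = x_1^2x_2 + x_2^3 - x_1^2 - x_1 - x_2, LT = x_1^2x_2.
h_2 = x_2^3 - x_1^2 - x_1x_2 + x_1 - x_2 - 1, LT = x_2^3.

S(h_1,h_2): lcm = x_1^2x_2^3. S = x_2^5 + x_1^4 + x_1^3x_2 - x_1^2x_2^2 - x_1^3 + x_1^2x_2 - x_1x_2^2 - x_2^3 + x_1^2.
  leading term x_2^5: subtract (x_2^2)·h_2 from x_2^5 + x_1^4 + x_1^3x_2 - x_1^2x_2^2 - x_1^3 + x_1^2x_2 - x_1x_2^2 - x_2^3 + x_1^2 → x_1^4 + x_1^3x_2 + x_1x_2^3 - x_1^3 + x_1^2x_2 + x_1x_2^2 + x_1^2 + x_2^2
  leading term x_1^4: no divisor's leading term divides it; move x_1^4 to the remainder.
  leading term x_1^3x_2: subtract (x_1)·h_1 from x_1^3x_2 + x_1x_2^3 - x_1^3 + x_1^2x_2 + x_1x_2^2 + x_1^2 + x_2^2 → x_1^2x_2 + x_1x_2^2 - x_1^2 + x_1x_2 + x_2^2
  leading term x_1^2x_2: subtract (1)·h_1 from x_1^2x_2 + x_1x_2^2 - x_1^2 + x_1x_2 + x_2^2 → x_1x_2^2 - x_2^3 + x_1x_2 + x_2^2 + x_1 + x_2
  leading term x_1x_2^2: no divisor's leading term divides it; move x_1x_2^2 to the remainder.
  leading term x_2^3: subtract (-1)·h_2 from -x_2^3 + x_1x_2 + x_2^2 + x_1 + x_2 → -x_1^2 + x_2^2 - x_1 - 1
  leading term x_1^2: no divisor's leading term divides it; move -x_1^2 to the remainder.
  leading term x_2^2: no divisor's leading term divides it; move x_2^2 to the remainder.
  leading term x_1: no divisor's leading term divides it; move -x_1 to the remainder.
  leading term 1: no divisor's leading term divides it; move -1 to the remainder.
  remainder x_1^4 + x_1x_2^2 - x_1^2 + x_2^2 - x_1 - 1 ≠ 0; add k_3 = x_1^4 + x_1x_2^2 - x_1^2 + x_2^2 - x_1 - 1 to the basis.

The other S-polynomials (S(h_1,k_3), S(h_2,k_3)) all reduce to 0 modulo the current basis, so we have a Gröbner basis.
Inter-reduce: drop elements whose leading term is divisible by another's, tail-reduce, and make monic.
Reduced Gröbner basis: {x_1^4 + x_1x_2^2 - x_1^2 + x_2^2 - x_1 - 1, x_1^2x_2 + x_1x_2 + x_1 + 1, x_2^3 - x_1^2 - x_1x_2 + x_1 - x_2 - 1}.

The two bases agree; hence the ideals are identical.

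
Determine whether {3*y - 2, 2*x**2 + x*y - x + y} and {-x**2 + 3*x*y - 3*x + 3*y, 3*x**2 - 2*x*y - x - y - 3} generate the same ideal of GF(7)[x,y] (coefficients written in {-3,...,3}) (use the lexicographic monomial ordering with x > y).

Equality of ideals is decidable: compute both reduced Gröbner bases (unique for the ordering) and check whether they agree.
Buchberger on the first generating set:
f_1 = 3*y - 2, LT = y.
f_2 = 2*x**2 + x*y - x + y, LT = x**2.

The S-polynomials (S(f_1,f_2)) all reduce to 0 modulo the current basis, so we have a Gröbner basis.
Inter-reduce: drop elements whose leading term is divisible by another's, tail-reduce, and make monic.
Reduced Gröbner basis: {x**2 + x - 2, y - 3}.

Buchberger on the second generating set:
h_1 = -x**2 + 3*x*y - 3*x + 3*y, LT = x**2.
h_2 = 3*x**2 - 2*x*y - x - y - 3, LT = x**2.

S(h_1,h_2): lcm = x**2. S = x + 2*y + 1.
  reduce S modulo (h_1, h_2):
  remainder x + 2*y + 1 ≠ 0; add k_3 = x + 2*y + 1 to the basis.

S(h_1,k_3): lcm = x**2. S = 2*x*y + 2*x - 3*y.
  reduce S modulo (h_1, h_2, k_3):
  remainder 3*y**2 - 2*y - 2 ≠ 0; add k_4 = 3*y**2 - 2*y - 2 to the basis.

The other S-polynomials (S(h_2,k_3), S(h_1,k_4), S(h_2,k_4), S(k_3,k_4)) all reduce to 0 modulo the current basis, so we have a Gröbner basis.
Inter-reduce: drop elements whose leading term is divisible by another's, tail-reduce, and make monic.
Reduced Gröbner basis: {x + 2*y + 1, y**2 - 3*y - 3}.

The bases are distinct; the ideals are different.

No, the ideals differ.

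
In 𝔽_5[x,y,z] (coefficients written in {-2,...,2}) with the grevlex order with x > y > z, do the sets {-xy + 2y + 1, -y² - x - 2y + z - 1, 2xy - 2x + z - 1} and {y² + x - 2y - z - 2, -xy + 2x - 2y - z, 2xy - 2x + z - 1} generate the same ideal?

No, the ideals differ.

Since reduced Gröbner bases are canonical representatives of ideals under a given ordering, it suffices to compute and compare them.
Buchberger on the first generating set:
f_1 = -xy + 2y + 1, LT = xy.
f_2 = -y² - x - 2y + z - 1, LT = y².
f_3 = 2xy - 2x + z - 1, LT = xy.

S(f_1,f_2): lcm = xy². S = -x² - 2xy - 2y² + xz - x - y.
  leading term x²: no divisor's leading term divides it; move -x² to the remainder.
  leading term xy: subtract (2)·f_1 from -2xy - 2y² + xz - x - y → -2y² + xz - x - 2
  leading term y²: subtract (2)·f_2 from -2y² + xz - x - 2 → xz + x - y - 2z
  leading term xz: no divisor's leading term divides it; move xz to the remainder.
  leading term x: no divisor's leading term divides it; move x to the remainder.
  leading term y: no divisor's leading term divides it; move -y to the remainder.
  leading term z: no divisor's leading term divides it; move -2z to the remainder.
  remainder -x² + xz + x - y - 2z ≠ 0; add g_4 = -x² + xz + x - y - 2z to the basis.

S(f_1,f_3): lcm = xy. S = x - 2y + 2z + 2.
  leading term x: no divisor's leading term divides it; move x to the remainder.
  leading term y: no divisor's leading term divides it; move -2y to the remainder.
  leading term z: no divisor's leading term divides it; move 2z to the remainder.
  leading term 1: no divisor's leading term divides it; move 2 to the remainder.
  remainder x - 2y + 2z + 2 ≠ 0; add g_5 = x - 2y + 2z + 2 to the basis.

S(f_2,f_3): lcm = xy². S = x² - 2xy - xz + 2yz + x - 2y.
  leading term x²: subtract (-1)·g_4 from x² - 2xy - xz + 2yz + x - 2y → -2xy + 2yz + 2x + 2y - 2z
  leading term xy: subtract (2)·f_1 from -2xy + 2yz + 2x + 2y - 2z → 2yz + 2x - 2y - 2z - 2
  leading term yz: no divisor's leading term divides it; move 2yz to the remainder.
  leading term x: subtract (2)·g_5 from 2x - 2y - 2z - 2 → 2y - z - 1
  leading term y: no divisor's leading term divides it; move 2y to the remainder.
  leading term z: no divisor's leading term divides it; move -z to the remainder.
  leading term 1: no divisor's leading term divides it; move -1 to the remainder.
  remainder 2yz + 2y - z - 1 ≠ 0; add g_6 = 2yz + 2y - z - 1 to the basis.

S(f_3,g_4): lcm = x²y. S = xyz - x² + xy - y² - 2xz - 2yz + 2x.
  leading term xyz: subtract (-z)·f_1 from xyz - x² + xy - y² - 2xz - 2yz + 2x → -x² + xy - y² - 2xz + 2x + z
  leading term x²: subtract (1)·g_4 from -x² + xy - y² - 2xz + 2x + z → xy - y² + 2xz + x + y - 2z
  leading term xy: subtract (-1)·f_1 from xy - y² + 2xz + x + y - 2z → -y² + 2xz + x - 2y - 2z + 1
  leading term y²: subtract (1)·f_2 from -y² + 2xz + x - 2y - 2z + 1 → 2xz + 2x + 2z + 2
  leading term xz: subtract (2z)·g_5 from 2xz + 2x + 2z + 2 → -yz + z² + 2x - 2z + 2
  leading term yz: subtract (2)·g_6 from -yz + z² + 2x - 2z + 2 → z² + 2x + y - 1
  leading term z²: no divisor's leading term divides it; move z² to the remainder.
  leading term x: subtract (2)·g_5 from 2x + y - 1 → z
  leading term z: no divisor's leading term divides it; move z to the remainder.
  remainder z² + z ≠ 0; add g_7 = z² + z to the basis.

The other S-polynomials (S(f_1,g_4), S(f_2,g_4), S(f_1,g_5), S(f_2,g_5), S(f_3,g_5), S(g_4,g_5), S(f_1,g_6), S(f_2,g_6), S(f_3,g_6), S(g_4,g_6), S(g_5,g_6), S(f_1,g_7), S(f_2,g_7), S(f_3,g_7), S(g_4,g_7), S(g_5,g_7), S(g_6,g_7)) all reduce to 0 modulo the current basis, so we have a Gröbner basis.
Inter-reduce: drop elements whose leading term is divisible by another's, tail-reduce, and make monic.
Reduced Gröbner basis: {y² - y + 2z - 1, yz + y + 2z + 2, z² + z, x - 2y + 2z + 2}.

Buchberger on the second generating set:
h_1 = y² + x - 2y - z - 2, LT = y².
h_2 = -xy + 2x - 2y - z, LT = xy.
h_3 = 2xy - 2x + z - 1, LT = xy.

S(h_1,h_2): lcm = xy². S = x² - 2y² - xz - yz - 2x.
  leading term x²: no divisor's leading term divides it; move x² to the remainder.
  leading term y²: subtract (-2)·h_1 from -2y² - xz - yz - 2x → -xz - yz + y - 2z + 1
  leading term xz: no divisor's leading term divides it; move -xz to the remainder.
  leading term yz: no divisor's leading term divides it; move -yz to the remainder.
  leading term y: no divisor's leading term divides it; move y to the remainder.
  leading term z: no divisor's leading term divides it; move -2z to the remainder.
  leading term 1: no divisor's leading term divides it; move 1 to the remainder.
  remainder x² - xz - yz + y - 2z + 1 ≠ 0; add k_4 = x² - xz - yz + y - 2z + 1 to the basis.

S(h_1,h_3): lcm = xy². S = x² - xy - xz + 2yz - 2x - 2y.
  leading term x²: subtract (1)·k_4 from x² - xy - xz + 2yz - 2x - 2y → -xy - 2yz - 2x + 2y + 2z - 1
  leading term xy: subtract (1)·h_2 from -xy - 2yz - 2x + 2y + 2z - 1 → -2yz + x - y - 2z - 1
  leading term yz: no divisor's leading term divides it; move -2yz to the remainder.
  leading term x: no divisor's leading term divides it; move x to the remainder.
  leading term y: no divisor's leading term divides it; move -y to the remainder.
  leading term z: no divisor's leading term divides it; move -2z to the remainder.
  leading term 1: no divisor's leading term divides it; move -1 to the remainder.
  remainder -2yz + x - y - 2z - 1 ≠ 0; add k_5 = -2yz + x - y - 2z - 1 to the basis.

S(h_2,h_3): lcm = xy. S = -x + 2y - 2z - 2.
  leading term x: no divisor's leading term divides it; move -x to the remainder.
  leading term y: no divisor's leading term divides it; move 2y to the remainder.
  leading term z: no divisor's leading term divides it; move -2z to the remainder.
  leading term 1: no divisor's leading term divides it; move -2 to the remainder.
  remainder -x + 2y - 2z - 2 ≠ 0; add k_6 = -x + 2y - 2z - 2 to the basis.

S(h_3,k_4): lcm = x²y. S = xyz + y²z - x² - y² - 2xz + 2yz + 2x - y.
  leading term xyz: subtract (-z)·h_2 from xyz + y²z - x² - y² - 2xz + 2yz + 2x - y → y²z - x² - y² - z² + 2x - y
  leading term y²z: subtract (z)·h_1 from y²z - x² - y² - z² + 2x - y → -x² - y² - xz + 2yz + 2x - y + 2z
  leading term x²: subtract (-1)·k_4 from -x² - y² - xz + 2yz + 2x - y + 2z → -y² - 2xz + yz + 2x + 1
  leading term y²: subtract (-1)·h_1 from -y² - 2xz + yz + 2x + 1 → -2xz + yz - 2x - 2y - z - 1
  leading term xz: subtract (2z)·k_6 from -2xz + yz - 2x - 2y - z - 1 → 2yz - z² - 2x - 2y - 2z - 1
  leading term yz: subtract (-1)·k_5 from 2yz - z² - 2x - 2y - 2z - 1 → -z² - x + 2y + z - 2
  leading term z²: no divisor's leading term divides it; move -z² to the remainder.
  leading term x: subtract (1)·k_6 from -x + 2y + z - 2 → -2z
  leading term z: no divisor's leading term divides it; move -2z to the remainder.
  remainder -z² - 2z ≠ 0; add k_7 = -z² - 2z to the basis.

The other S-polynomials (S(h_1,k_4), S(h_2,k_4), S(h_1,k_5), S(h_2,k_5), S(h_3,k_5), S(k_4,k_5), S(h_1,k_6), S(h_2,k_6), S(h_3,k_6), S(k_4,k_6), S(k_5,k_6), S(h_1,k_7), S(h_2,k_7), S(h_3,k_7), S(k_4,k_7), S(k_5,k_7), S(k_6,k_7)) all reduce to 0 modulo the current basis, so we have a Gröbner basis.
Inter-reduce: drop elements whose leading term is divisible by another's, tail-reduce, and make monic.
Reduced Gröbner basis: {y² + 2z + 1, yz + 2y + 2z - 1, z² + 2z, x - 2y + 2z + 2}.

These differ, so the ideals are not equal.
The same test decides containment: I ⊆ J iff every generator of I reduces to 0 modulo a Gröbner basis of J.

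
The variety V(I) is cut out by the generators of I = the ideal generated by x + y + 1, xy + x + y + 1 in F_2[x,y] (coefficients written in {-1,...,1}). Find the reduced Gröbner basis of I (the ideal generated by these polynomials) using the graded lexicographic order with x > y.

This is the nonlinear analogue of row-reducing a linear system.

f_1 = x + y + 1, LT = x.
f_2 = xy + x + y + 1, LT = xy.

S(f_1,f_2): lcm = xy. S = y^2 + x + 1.
  leading term y^2: no divisor's leading term divides it; move y^2 to the remainder.
  leading term x: subtract (1)·f_1 from x + 1 → y
  leading term y: no divisor's leading term divides it; move y to the remainder.
  remainder y^2 + y ≠ 0; add g_3 = y^2 + y to the basis.

The other S-polynomials (S(f_1,g_3), S(f_2,g_3)) all reduce to 0 modulo the current basis, so we have a Gröbner basis.
Inter-reduce: drop elements whose leading term is divisible by another's, tail-reduce, and make monic.

G = {y^2 + y, x + y + 1}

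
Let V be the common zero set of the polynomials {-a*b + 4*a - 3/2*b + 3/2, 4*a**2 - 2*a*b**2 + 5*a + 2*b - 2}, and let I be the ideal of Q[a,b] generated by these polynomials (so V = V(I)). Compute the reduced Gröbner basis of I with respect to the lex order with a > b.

G = {a - 1/6*b**3 + 1/18*b**2 + 17/36*b - 13/36, b**4 - 13/3*b**3 - 3/2*b**2 + 45/2*b - 53/3}

f_1 = -a*b + 4*a - 3/2*b + 3/2, LT = a*b.
f_2 = 4*a**2 - 2*a*b**2 + 5*a + 2*b - 2, LT = a**2.

S(f_1,f_2): lcm = a**2*b. S = -4*a**2 + 1/2*a*b**3 + 1/4*a*b - 3/2*a - 1/2*b**2 + 1/2*b.
  leading term a**2: subtract (-1)·f_2 from -4*a**2 + 1/2*a*b**3 + 1/4*a*b - 3/2*a - 1/2*b**2 + 1/2*b → 1/2*a*b**3 - 2*a*b**2 + 1/4*a*b + 7/2*a - 1/2*b**2 + 5/2*b - 2
  leading term a*b**3: subtract (-1/2*b**2)·f_1 from 1/2*a*b**3 - 2*a*b**2 + 1/4*a*b + 7/2*a - 1/2*b**2 + 5/2*b - 2 → 1/4*a*b + 7/2*a - 3/4*b**3 + 1/4*b**2 + 5/2*b - 2
  leading term a*b: subtract (-1/4)·f_1 from 1/4*a*b + 7/2*a - 3/4*b**3 + 1/4*b**2 + 5/2*b - 2 → 9/2*a - 3/4*b**3 + 1/4*b**2 + 17/8*b - 13/8
  leading term a: no divisor's leading term divides it; move 9/2*a to the remainder.
  leading term b**3: no divisor's leading term divides it; move -3/4*b**3 to the remainder.
  leading term b**2: no divisor's leading term divides it; move 1/4*b**2 to the remainder.
  leading term b: no divisor's leading term divides it; move 17/8*b to the remainder.
  leading term 1: no divisor's leading term divides it; move -13/8 to the remainder.
  remainder 9/2*a - 3/4*b**3 + 1/4*b**2 + 17/8*b - 13/8 ≠ 0; add g_3 = 9/2*a - 3/4*b**3 + 1/4*b**2 + 17/8*b - 13/8 to the basis.

S(f_1,g_3): lcm = a*b. S = -4*a + 1/6*b**4 - 1/18*b**3 - 17/36*b**2 + 67/36*b - 3/2.
  leading term a: subtract (-8/9)·g_3 from -4*a + 1/6*b**4 - 1/18*b**3 - 17/36*b**2 + 67/36*b - 3/2 → 1/6*b**4 - 13/18*b**3 - 1/4*b**2 + 15/4*b - 53/18
  leading term b**4: no divisor's leading term divides it; move 1/6*b**4 to the remainder.
  leading term b**3: no divisor's leading term divides it; move -13/18*b**3 to the remainder.
  leading term b**2: no divisor's leading term divides it; move -1/4*b**2 to the remainder.
  leading term b: no divisor's leading term divides it; move 15/4*b to the remainder.
  leading term 1: no divisor's leading term divides it; move -53/18 to the remainder.
  remainder 1/6*b**4 - 13/18*b**3 - 1/4*b**2 + 15/4*b - 53/18 ≠ 0; add g_4 = 1/6*b**4 - 13/18*b**3 - 1/4*b**2 + 15/4*b - 53/18 to the basis.

The other S-polynomials (S(f_2,g_3), S(f_1,g_4), S(f_2,g_4), S(g_3,g_4)) all reduce to 0 modulo the current basis, so we have a Gröbner basis.
Inter-reduce: drop elements whose leading term is divisible by another's, tail-reduce, and make monic.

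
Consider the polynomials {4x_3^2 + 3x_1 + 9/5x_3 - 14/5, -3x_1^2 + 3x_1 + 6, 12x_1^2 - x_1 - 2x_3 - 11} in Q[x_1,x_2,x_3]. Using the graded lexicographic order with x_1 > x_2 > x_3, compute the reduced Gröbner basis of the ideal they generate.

G = {x_1 + 1, x_3 - 1}

f_1 = 4x_3^2 + 3x_1 + 9/5x_3 - 14/5, LT = x_3^2.
f_2 = -3x_1^2 + 3x_1 + 6, LT = x_1^2.
f_3 = 12x_1^2 - x_1 - 2x_3 - 11, LT = x_1^2.

S(f_2,f_3): lcm = x_1^2. S = -11/12x_1 + 1/6x_3 - 13/12.
  leading term x_1: no divisor's leading term divides it; move -11/12x_1 to the remainder.
  leading term x_3: no divisor's leading term divides it; move 1/6x_3 to the remainder.
  leading term 1: no divisor's leading term divides it; move -13/12 to the remainder.
  remainder -11/12x_1 + 1/6x_3 - 13/12 ≠ 0; add g_4 = -11/12x_1 + 1/6x_3 - 13/12 to the basis.

S(f_2,g_4): lcm = x_1^2. S = 2/11x_1x_3 - 24/11x_1 - 2.
  leading term x_1x_3: subtract (-24/121x_3)·g_4 from 2/11x_1x_3 - 24/11x_1 - 2 → 4/121x_3^2 - 24/11x_1 - 26/121x_3 - 2
  leading term x_3^2: subtract (1/121)·f_1 from 4/121x_3^2 - 24/11x_1 - 26/121x_3 - 2 → -267/121x_1 - 139/605x_3 - 1196/605
  leading term x_1: subtract (3204/1331)·g_4 from -267/121x_1 - 139/605x_3 - 1196/605 → -4199/6655x_3 + 4199/6655
  leading term x_3: no divisor's leading term divides it; move -4199/6655x_3 to the remainder.
  leading term 1: no divisor's leading term divides it; move 4199/6655 to the remainder.
  remainder -4199/6655x_3 + 4199/6655 ≠ 0; add g_5 = -4199/6655x_3 + 4199/6655 to the basis.

The other S-polynomials (S(f_1,f_2), S(f_1,f_3), S(f_1,g_4), S(f_3,g_4), S(f_1,g_5), S(f_2,g_5), S(f_3,g_5), S(g_4,g_5)) all reduce to 0 modulo the current basis, so we have a Gröbner basis.
Inter-reduce: drop elements whose leading term is divisible by another's, tail-reduce, and make monic.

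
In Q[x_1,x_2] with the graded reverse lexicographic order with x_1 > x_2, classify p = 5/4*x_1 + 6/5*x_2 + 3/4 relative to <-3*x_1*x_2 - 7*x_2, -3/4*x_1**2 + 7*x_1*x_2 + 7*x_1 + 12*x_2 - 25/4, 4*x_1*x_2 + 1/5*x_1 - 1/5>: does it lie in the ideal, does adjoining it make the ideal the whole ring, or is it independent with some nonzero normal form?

First compute the reduced Gröbner basis of I by Buchberger's algorithm.
f_1 = -3*x_1*x_2 - 7*x_2, LT = x_1*x_2.
f_2 = -3/4*x_1**2 + 7*x_1*x_2 + 7*x_1 + 12*x_2 - 25/4, LT = x_1**2.
f_3 = 4*x_1*x_2 + 1/5*x_1 - 1/5, LT = x_1*x_2.

S(f_1,f_2): lcm = x_1**2*x_2. S = 28/3*x_1*x_2**2 + 35/3*x_1*x_2 + 16*x_2**2 - 25/3*x_2.
  reduce S modulo (f_1, f_2, f_3):
  remainder -52/9*x_2**2 - 320/9*x_2 ≠ 0; add h_4 = -52/9*x_2**2 - 320/9*x_2 to the basis.

S(f_1,f_3): lcm = x_1*x_2. S = -1/20*x_1 + 7/3*x_2 + 1/20.
  reduce S modulo (f_1, f_2, f_3, h_4):
  remainder -1/20*x_1 + 7/3*x_2 + 1/20 ≠ 0; add h_5 = -1/20*x_1 + 7/3*x_2 + 1/20 to the basis.

S(f_2,f_3): lcm = x_1**2*x_2. S = -28/3*x_1*x_2**2 - 1/20*x_1**2 - 28/3*x_1*x_2 - 16*x_2**2 + 1/20*x_1 + 25/3*x_2.
  reduce S modulo (f_1, f_2, f_3, h_4, h_5):
  remainder -123/5*x_2 ≠ 0; add h_6 = -123/5*x_2 to the basis.

The other S-polynomials (S(f_1,h_4), S(f_2,h_4), S(f_3,h_4), S(f_1,h_5), S(f_2,h_5), S(f_3,h_5), S(h_4,h_5), S(f_1,h_6), S(f_2,h_6), S(f_3,h_6), S(h_4,h_6), S(h_5,h_6)) all reduce to 0 modulo the current basis, so we have a Gröbner basis.
Inter-reduce: drop elements whose leading term is divisible by another's, tail-reduce, and make monic.
Reduced Gröbner basis: {x_1 - 1, x_2}.
Label its elements g_1 = x_1 - 1, g_2 = x_2.

Reduce p = 5/4*x_1 + 6/5*x_2 + 3/4 modulo G:
  leading term x_1: subtract (5/4)·g_1 from 5/4*x_1 + 6/5*x_2 + 3/4 → 6/5*x_2 + 2
  leading term x_2: subtract (6/5)·g_2 from 6/5*x_2 + 2 → 2
  leading term 1: no divisor's leading term divides it; move 2 to the remainder.
  normal form = 2.
The normal form is nonzero, so p ∉ I. Since p minus its normal form lies in I, I + (p) = I + (r) where r = 2; decide whether this ideal is the whole ring.
Here r = 2 is a nonzero constant, hence a unit: 1 ∈ I + (p), the Gröbner basis of I + (p) is {1}, and the enlarged system has no common solution — adjoining p is inconsistent.

Adjoining 5/4*x_1 + 6/5*x_2 + 3/4 makes the ideal the whole ring: the system is inconsistent.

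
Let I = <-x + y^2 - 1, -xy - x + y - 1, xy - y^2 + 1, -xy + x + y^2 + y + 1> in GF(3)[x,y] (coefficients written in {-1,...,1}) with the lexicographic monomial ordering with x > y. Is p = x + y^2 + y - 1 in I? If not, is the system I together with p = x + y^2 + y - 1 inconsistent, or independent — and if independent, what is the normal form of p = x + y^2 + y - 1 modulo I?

First compute the reduced Gröbner basis of I by Buchberger's algorithm.
f_1 = -x + y^2 - 1, LT = x.
f_2 = -xy - x + y - 1, LT = xy.
f_3 = xy - y^2 + 1, LT = xy.
f_4 = -xy + x + y^2 + y + 1, LT = xy.

S(f_1,f_2): lcm = xy. S = -x - y^3 - y - 1.
  reduce S modulo (f_1, f_2, f_3, f_4):
  remainder -y^3 - y^2 - y ≠ 0; add h_5 = -y^3 - y^2 - y to the basis.

S(f_1,f_3): lcm = xy. S = -y^3 + y^2 + y - 1.
  reduce S modulo (f_1, f_2, f_3, f_4, h_5):
  remainder -y^2 - y - 1 ≠ 0; add h_6 = -y^2 - y - 1 to the basis.

The other S-polynomials (S(f_1,f_4), S(f_2,f_3), S(f_2,f_4), S(f_3,f_4), S(f_1,h_5), S(f_2,h_5), S(f_3,h_5), S(f_4,h_5), S(f_1,h_6), S(f_2,h_6), S(f_3,h_6), S(f_4,h_6), S(h_5,h_6)) all reduce to 0 modulo the current basis, so we have a Gröbner basis.
Inter-reduce: drop elements whose leading term is divisible by another's, tail-reduce, and make monic.
Reduced Gröbner basis: {x + y - 1, y^2 + y + 1}.
Label its elements g_1 = x + y - 1, g_2 = y^2 + y + 1.

Reduce p = x + y^2 + y - 1 modulo G:
  leading term x: subtract (1)·g_1 from x + y^2 + y - 1 → y^2
  leading term y^2: subtract (1)·g_2 from y^2 → -y - 1
  leading term y: no divisor's leading term divides it; move -y to the remainder.
  leading term 1: no divisor's leading term divides it; move -1 to the remainder.
  normal form = -y - 1.
The normal form is nonzero, so p ∉ I. Since p minus its normal form lies in I, I + (p) = I + (r) where r = -y - 1; decide whether this ideal is the whole ring.
Run Buchberger on G together with r (pairs among the g_i already reduce to 0 since G is a Gröbner basis):
g_1 = x + y - 1, LT = x.
g_2 = y^2 + y + 1, LT = y^2.
r = -y - 1, LT = y.

S(g_2,r): lcm = y^2. S = 1.
  reduce S modulo (g_1, g_2, r):
  remainder 1 ≠ 0; add m_4 = 1 to the basis.

The other S-polynomials (S(g_1,g_2), S(g_1,r), S(g_1,m_4), S(g_2,m_4), S(r,m_4)) all reduce to 0 modulo the current basis, so we have a Gröbner basis.
Inter-reduce: drop elements whose leading term is divisible by another's, tail-reduce, and make monic.
Reduced Gröbner basis: {1}.
The reduced Gröbner basis of I + (p) is {1}: the ideal is the whole ring, so the enlarged system has no common solution — adjoining p is inconsistent.

The remainder on division by a Gröbner basis is unique — it is the normal form.

Adjoining x + y^2 + y - 1 makes the ideal the whole ring: the system is inconsistent.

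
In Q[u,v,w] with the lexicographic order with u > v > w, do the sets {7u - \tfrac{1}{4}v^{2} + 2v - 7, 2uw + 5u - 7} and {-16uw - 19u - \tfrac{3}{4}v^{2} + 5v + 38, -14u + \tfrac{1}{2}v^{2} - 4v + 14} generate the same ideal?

No, the ideals differ.

Two ideals are equal iff their reduced Gröbner bases coincide (the reduced basis is unique for a fixed ordering).
Buchberger on the first generating set:
f_1 = 7u - \tfrac{1}{4}v^{2} + 2v - 7, LT = u.
f_2 = 2uw + 5u - 7, LT = uw.

S(f_1,f_2): lcm = uw. S = -\tfrac{5}{2}u - \tfrac{1}{28}v^{2}w + \tfrac{2}{7}vw - w + \tfrac{7}{2}.
  leading term u: subtract (-\tfrac{5}{14})·f_1 from -\tfrac{5}{2}u - \tfrac{1}{28}v^{2}w + \tfrac{2}{7}vw - w + \tfrac{7}{2} → -\tfrac{1}{28}v^{2}w - \tfrac{5}{56}v^{2} + \tfrac{2}{7}vw + \tfrac{5}{7}v - w + 1
  leading term v^{2}w: no divisor's leading term divides it; move -\tfrac{1}{28}v^{2}w to the remainder.
  leading term v^{2}: no divisor's leading term divides it; move -\tfrac{5}{56}v^{2} to the remainder.
  leading term vw: no divisor's leading term divides it; move \tfrac{2}{7}vw to the remainder.
  leading term v: no divisor's leading term divides it; move \tfrac{5}{7}v to the remainder.
  leading term w: no divisor's leading term divides it; move -w to the remainder.
  leading term 1: no divisor's leading term divides it; move 1 to the remainder.
  remainder -\tfrac{1}{28}v^{2}w - \tfrac{5}{56}v^{2} + \tfrac{2}{7}vw + \tfrac{5}{7}v - w + 1 ≠ 0; add g_3 = -\tfrac{1}{28}v^{2}w - \tfrac{5}{56}v^{2} + \tfrac{2}{7}vw + \tfrac{5}{7}v - w + 1 to the basis.

The other S-polynomials (S(f_1,g_3), S(f_2,g_3)) all reduce to 0 modulo the current basis, so we have a Gröbner basis.
Inter-reduce: drop elements whose leading term is divisible by another's, tail-reduce, and make monic.
Reduced Gröbner basis: {u - \tfrac{1}{28}v^{2} + \tfrac{2}{7}v - 1, v^{2}w + \tfrac{5}{2}v^{2} - 8vw - 20v + 28w - 28}.

Buchberger on the second generating set:
h_1 = -16uw - 19u - \tfrac{3}{4}v^{2} + 5v + 38, LT = uw.
h_2 = -14u + \tfrac{1}{2}v^{2} - 4v + 14, LT = u.

S(h_1,h_2): lcm = uw. S = \tfrac{19}{16}u + \tfrac{1}{28}v^{2}w + \tfrac{3}{64}v^{2} - \tfrac{2}{7}vw - \tfrac{5}{16}v + w - \tfrac{19}{8}.
  leading term u: subtract (-\tfrac{19}{224})·h_2 from \tfrac{19}{16}u + \tfrac{1}{28}v^{2}w + \tfrac{3}{64}v^{2} - \tfrac{2}{7}vw - \tfrac{5}{16}v + w - \tfrac{19}{8} → \tfrac{1}{28}v^{2}w + \tfrac{5}{56}v^{2} - \tfrac{2}{7}vw - \tfrac{73}{112}v + w - \tfrac{19}{16}
  leading term v^{2}w: no divisor's leading term divides it; move \tfrac{1}{28}v^{2}w to the remainder.
  leading term v^{2}: no divisor's leading term divides it; move \tfrac{5}{56}v^{2} to the remainder.
  leading term vw: no divisor's leading term divides it; move -\tfrac{2}{7}vw to the remainder.
  leading term v: no divisor's leading term divides it; move -\tfrac{73}{112}v to the remainder.
  leading term w: no divisor's leading term divides it; move w to the remainder.
  leading term 1: no divisor's leading term divides it; move -\tfrac{19}{16} to the remainder.
  remainder \tfrac{1}{28}v^{2}w + \tfrac{5}{56}v^{2} - \tfrac{2}{7}vw - \tfrac{73}{112}v + w - \tfrac{19}{16} ≠ 0; add k_3 = \tfrac{1}{28}v^{2}w + \tfrac{5}{56}v^{2} - \tfrac{2}{7}vw - \tfrac{73}{112}v + w - \tfrac{19}{16} to the basis.

The other S-polynomials (S(h_1,k_3), S(h_2,k_3)) all reduce to 0 modulo the current basis, so we have a Gröbner basis.
Inter-reduce: drop elements whose leading term is divisible by another's, tail-reduce, and make monic.
Reduced Gröbner basis: {u - \tfrac{1}{28}v^{2} + \tfrac{2}{7}v - 1, v^{2}w + \tfrac{5}{2}v^{2} - 8vw - \tfrac{73}{4}v + 28w - \tfrac{133}{4}}.

Since the reduced bases disagree, the two ideals are not the same.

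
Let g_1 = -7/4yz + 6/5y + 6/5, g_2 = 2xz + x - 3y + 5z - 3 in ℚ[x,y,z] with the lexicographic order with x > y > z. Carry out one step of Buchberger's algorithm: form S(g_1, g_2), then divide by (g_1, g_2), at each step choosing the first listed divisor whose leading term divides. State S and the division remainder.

S(g_1, g_2) = -83/70xy - 24/35x + 3/2y² - 5/2yz + 3/2y; remainder on division = -83/70xy - 24/35x + 3/2y² - 3/14y - 12/7.

lcm(LM(g_1), LM(g_2)) = xyz.
S = (lcm/LT(g_1))·g_1 − (lcm/LT(g_2))·g_2 = -83/70xy - 24/35x + 3/2y² - 5/2yz + 3/2y.
Reduce S modulo (g_1, g_2) in that order:
  leading term xy: no divisor's leading term divides it; move -83/70xy to the remainder.
  leading term x: no divisor's leading term divides it; move -24/35x to the remainder.
  leading term y²: no divisor's leading term divides it; move 3/2y² to the remainder.
  leading term yz: subtract (10/7)·g_1 from -5/2yz + 3/2y → -3/14y - 12/7
  leading term y: no divisor's leading term divides it; move -3/14y to the remainder.
  leading term 1: no divisor's leading term divides it; move -12/7 to the remainder.
The remainder -83/70xy - 24/35x + 3/2y² - 3/14y - 12/7 is nonzero, so it would be added as the next basis element.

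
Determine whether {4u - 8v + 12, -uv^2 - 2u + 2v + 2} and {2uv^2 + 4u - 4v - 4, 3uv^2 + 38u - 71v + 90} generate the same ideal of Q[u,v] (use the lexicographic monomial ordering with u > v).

No, the ideals differ.

Equality of ideals is decidable: compute both reduced Gröbner bases (unique for the ordering) and check whether they agree.
Buchberger on the first generating set:
f_1 = 4u - 8v + 12, LT = u.
f_2 = -uv^2 - 2u + 2v + 2, LT = uv^2.

S(f_1,f_2): lcm = uv^2. S = -2u - 2v^3 + 3v^2 + 2v + 2.
  leading term u: subtract (-1/2)·f_1 from -2u - 2v^3 + 3v^2 + 2v + 2 → -2v^3 + 3v^2 - 2v + 8
  leading term v^3: no divisor's leading term divides it; move -2v^3 to the remainder.
  leading term v^2: no divisor's leading term divides it; move 3v^2 to the remainder.
  leading term v: no divisor's leading term divides it; move -2v to the remainder.
  leading term 1: no divisor's leading term divides it; move 8 to the remainder.
  remainder -2v^3 + 3v^2 - 2v + 8 ≠ 0; add g_3 = -2v^3 + 3v^2 - 2v + 8 to the basis.

The other S-polynomials (S(f_1,g_3), S(f_2,g_3)) all reduce to 0 modulo the current basis, so we have a Gröbner basis.
Inter-reduce: drop elements whose leading term is divisible by another's, tail-reduce, and make monic.
Reduced Gröbner basis: {u - 2v + 3, v^3 - 3/2v^2 + v - 4}.

Buchberger on the second generating set:
h_1 = 2uv^2 + 4u - 4v - 4, LT = uv^2.
h_2 = 3uv^2 + 38u - 71v + 90, LT = uv^2.

S(h_1,h_2): lcm = uv^2. S = -32/3u + 65/3v - 32.
  leading term u: no divisor's leading term divides it; move -32/3u to the remainder.
  leading term v: no divisor's leading term divides it; move 65/3v to the remainder.
  leading term 1: no divisor's leading term divides it; move -32 to the remainder.
  remainder -32/3u + 65/3v - 32 ≠ 0; add k_3 = -32/3u + 65/3v - 32 to the basis.

S(h_1,k_3): lcm = uv^2. S = 2u + 65/32v^3 - 3v^2 - 2v - 2.
  leading term u: subtract (-3/16)·k_3 from 2u + 65/32v^3 - 3v^2 - 2v - 2 → 65/32v^3 - 3v^2 + 33/16v - 8
  leading term v^3: no divisor's leading term divides it; move 65/32v^3 to the remainder.
  leading term v^2: no divisor's leading term divides it; move -3v^2 to the remainder.
  leading term v: no divisor's leading term divides it; move 33/16v to the remainder.
  leading term 1: no divisor's leading term divides it; move -8 to the remainder.
  remainder 65/32v^3 - 3v^2 + 33/16v - 8 ≠ 0; add k_4 = 65/32v^3 - 3v^2 + 33/16v - 8 to the basis.

The other S-polynomials (S(h_2,k_3), S(h_1,k_4), S(h_2,k_4), S(k_3,k_4)) all reduce to 0 modulo the current basis, so we have a Gröbner basis.
Inter-reduce: drop elements whose leading term is divisible by another's, tail-reduce, and make monic.
Reduced Gröbner basis: {u - 65/32v + 3, v^3 - 96/65v^2 + 66/65v - 256/65}.

These differ, so the ideals are not equal.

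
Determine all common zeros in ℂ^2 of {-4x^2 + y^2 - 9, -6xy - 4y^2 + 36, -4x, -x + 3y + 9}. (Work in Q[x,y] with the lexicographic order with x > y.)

{(0, -3)}

Compute a lex Gröbner basis by Buchberger's algorithm.
f_1 = -4x^2 + y^2 - 9, LT = x^2.
f_2 = -6xy - 4y^2 + 36, LT = xy.
f_3 = -4x, LT = x.
f_4 = -x + 3y + 9, LT = x.

S(f_1,f_2): lcm = x^2y. S = -2/3xy^2 + 6x - 1/4y^3 + 9/4y.
  leading term xy^2: subtract (1/9y)·f_2 from -2/3xy^2 + 6x - 1/4y^3 + 9/4y → 6x + 7/36y^3 - 7/4y
  leading term x: subtract (-3/2)·f_3 from 6x + 7/36y^3 - 7/4y → 7/36y^3 - 7/4y
  leading term y^3: no divisor's leading term divides it; move 7/36y^3 to the remainder.
  leading term y: no divisor's leading term divides it; move -7/4y to the remainder.
  remainder 7/36y^3 - 7/4y ≠ 0; add h_5 = 7/36y^3 - 7/4y to the basis.

S(f_1,f_3): lcm = x^2. S = -1/4y^2 + 9/4.
  leading term y^2: no divisor's leading term divides it; move -1/4y^2 to the remainder.
  leading term 1: no divisor's leading term divides it; move 9/4 to the remainder.
  remainder -1/4y^2 + 9/4 ≠ 0; add h_6 = -1/4y^2 + 9/4 to the basis.

S(f_2,f_4): lcm = xy. S = 11/3y^2 + 9y - 6.
  leading term y^2: subtract (-44/3)·h_6 from 11/3y^2 + 9y - 6 → 9y + 27
  leading term y: no divisor's leading term divides it; move 9y to the remainder.
  leading term 1: no divisor's leading term divides it; move 27 to the remainder.
  remainder 9y + 27 ≠ 0; add h_7 = 9y + 27 to the basis.

The other S-polynomials (S(f_1,f_4), S(f_2,f_3), S(f_3,f_4), S(f_1,h_5), S(f_2,h_5), S(f_3,h_5), S(f_4,h_5), S(f_1,h_6), S(f_2,h_6), S(f_3,h_6), S(f_4,h_6), S(h_5,h_6), S(f_1,h_7), S(f_2,h_7), S(f_3,h_7), S(f_4,h_7), S(h_5,h_7), S(h_6,h_7)) all reduce to 0 modulo the current basis, so we have a Gröbner basis.
Inter-reduce: drop elements whose leading term is divisible by another's, tail-reduce, and make monic.
Reduced Gröbner basis: {x, y + 3}.

Elimination: the polynomial y + 3 lies in the elimination ideal for y, so y ∈ {-3}. For each such y, the remaining basis elements (now univariate) give the rest of the solution.
  y = -3: the earlier basis element becomes x = 0, giving x = 0 — point (0, -3).
Substituting each solution back into the original system confirms all equations vanish.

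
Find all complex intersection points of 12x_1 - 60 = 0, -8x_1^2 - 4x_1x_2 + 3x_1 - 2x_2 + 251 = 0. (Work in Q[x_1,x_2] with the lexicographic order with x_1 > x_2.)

{(5, 3)}

Compute a lex Gröbner basis by Buchberger's algorithm.
f_1 = 12x_1 - 60, LT = x_1.
f_2 = -8x_1^2 - 4x_1x_2 + 3x_1 - 2x_2 + 251, LT = x_1^2.

S(f_1,f_2): lcm = x_1^2. S = -1/2x_1x_2 - 37/8x_1 - 1/4x_2 + 251/8.
  leading term x_1x_2: subtract (-1/24x_2)·f_1 from -1/2x_1x_2 - 37/8x_1 - 1/4x_2 + 251/8 → -37/8x_1 - 11/4x_2 + 251/8
  leading term x_1: subtract (-37/96)·f_1 from -37/8x_1 - 11/4x_2 + 251/8 → -11/4x_2 + 33/4
  leading term x_2: no divisor's leading term divides it; move -11/4x_2 to the remainder.
  leading term 1: no divisor's leading term divides it; move 33/4 to the remainder.
  remainder -11/4x_2 + 33/4 ≠ 0; add h_3 = -11/4x_2 + 33/4 to the basis.

The other S-polynomials (S(f_1,h_3), S(f_2,h_3)) all reduce to 0 modulo the current basis, so we have a Gröbner basis.
Inter-reduce: drop elements whose leading term is divisible by another's, tail-reduce, and make monic.
Reduced Gröbner basis: {x_1 - 5, x_2 - 3}.

A lex Gröbner basis eliminates variables successively. Here x_2 - 3 depends only on x_2, with roots {3}; lifting each root through the earlier basis elements recovers the full solutions.
  x_2 = 3: the earlier basis element becomes x_1 - 5 = 0, giving x_1 = 5 — point (5, 3).
Check: every point annihilates each of the original generators.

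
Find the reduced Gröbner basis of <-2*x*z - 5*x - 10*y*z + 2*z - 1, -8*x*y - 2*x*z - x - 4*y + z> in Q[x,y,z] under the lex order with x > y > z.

Buchberger's algorithm terminates because the ascending chain of leading-term ideals stabilizes.

f_1 = -2*x*z - 5*x - 10*y*z + 2*z - 1, LT = x*z.
f_2 = -8*x*y - 2*x*z - x - 4*y + z, LT = x*y.

S(f_1,f_2): lcm = x*y*z. S = 5/2*x*y - 1/4*x*z**2 - 1/8*x*z + 5*y**2*z - 3/2*y*z + 1/2*y + 1/8*z**2.
  reduce S modulo (f_1, f_2):
  remainder 5*y**2*z + 5/4*y*z**2 - 7/8*y*z - 3/4*y - 1/8*z**2 + 5/16*z + 1/16 ≠ 0; add g_3 = 5*y**2*z + 5/4*y*z**2 - 7/8*y*z - 3/4*y - 1/8*z**2 + 5/16*z + 1/16 to the basis.

The other S-polynomials (S(f_1,g_3), S(f_2,g_3)) all reduce to 0 modulo the current basis, so we have a Gröbner basis.

G = {x*y - 1/2*x - 5/4*y*z + 1/2*y + 1/8*z - 1/8, x*z + 5/2*x + 5*y*z - z + 1/2, y**2*z + 1/4*y*z**2 - 7/40*y*z - 3/20*y - 1/40*z**2 + 1/16*z + 1/80}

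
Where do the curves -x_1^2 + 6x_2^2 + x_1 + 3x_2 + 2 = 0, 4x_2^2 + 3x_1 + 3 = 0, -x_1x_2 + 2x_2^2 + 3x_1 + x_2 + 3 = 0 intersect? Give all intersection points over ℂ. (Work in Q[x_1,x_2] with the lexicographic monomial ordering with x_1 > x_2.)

Compute a lex Gröbner basis by Buchberger's algorithm.
f_1 = -x_1^2 + x_1 + 6x_2^2 + 3x_2 + 2, LT = x_1^2.
f_2 = 3x_1 + 4x_2^2 + 3, LT = x_1.
f_3 = -x_1x_2 + 3x_1 + 2x_2^2 + x_2 + 3, LT = x_1x_2.

S(f_1,f_2): lcm = x_1^2. S = -4/3x_1x_2^2 - 2x_1 - 6x_2^2 - 3x_2 - 2.
  leading term x_1x_2^2: subtract (-4/9x_2^2)·f_2 from -4/3x_1x_2^2 - 2x_1 - 6x_2^2 - 3x_2 - 2 → -2x_1 + 16/9x_2^4 - 14/3x_2^2 - 3x_2 - 2
  leading term x_1: subtract (-2/3)·f_2 from -2x_1 + 16/9x_2^4 - 14/3x_2^2 - 3x_2 - 2 → 16/9x_2^4 - 2x_2^2 - 3x_2
  leading term x_2^4: no divisor's leading term divides it; move 16/9x_2^4 to the remainder.
  leading term x_2^2: no divisor's leading term divides it; move -2x_2^2 to the remainder.
  leading term x_2: no divisor's leading term divides it; move -3x_2 to the remainder.
  remainder 16/9x_2^4 - 2x_2^2 - 3x_2 ≠ 0; add h_4 = 16/9x_2^4 - 2x_2^2 - 3x_2 to the basis.

S(f_1,f_3): lcm = x_1^2x_2. S = 3x_1^2 + 2x_1x_2^2 + 3x_1 - 6x_2^3 - 3x_2^2 - 2x_2.
  leading term x_1^2: subtract (-3)·f_1 from 3x_1^2 + 2x_1x_2^2 + 3x_1 - 6x_2^3 - 3x_2^2 - 2x_2 → 2x_1x_2^2 + 6x_1 - 6x_2^3 + 15x_2^2 + 7x_2 + 6
  leading term x_1x_2^2: subtract (2/3x_2^2)·f_2 from 2x_1x_2^2 + 6x_1 - 6x_2^3 + 15x_2^2 + 7x_2 + 6 → 6x_1 - 8/3x_2^4 - 6x_2^3 + 13x_2^2 + 7x_2 + 6
  leading term x_1: subtract (2)·f_2 from 6x_1 - 8/3x_2^4 - 6x_2^3 + 13x_2^2 + 7x_2 + 6 → -8/3x_2^4 - 6x_2^3 + 5x_2^2 + 7x_2
  leading term x_2^4: subtract (-3/2)·h_4 from -8/3x_2^4 - 6x_2^3 + 5x_2^2 + 7x_2 → -6x_2^3 + 2x_2^2 + 5/2x_2
  leading term x_2^3: no divisor's leading term divides it; move -6x_2^3 to the remainder.
  leading term x_2^2: no divisor's leading term divides it; move 2x_2^2 to the remainder.
  leading term x_2: no divisor's leading term divides it; move 5/2x_2 to the remainder.
  remainder -6x_2^3 + 2x_2^2 + 5/2x_2 ≠ 0; add h_5 = -6x_2^3 + 2x_2^2 + 5/2x_2 to the basis.

S(f_2,f_3): lcm = x_1x_2. S = 3x_1 + 4/3x_2^3 + 2x_2^2 + 2x_2 + 3.
  leading term x_1: subtract (1)·f_2 from 3x_1 + 4/3x_2^3 + 2x_2^2 + 2x_2 + 3 → 4/3x_2^3 - 2x_2^2 + 2x_2
  leading term x_2^3: subtract (-2/9)·h_5 from 4/3x_2^3 - 2x_2^2 + 2x_2 → -14/9x_2^2 + 23/9x_2
  leading term x_2^2: no divisor's leading term divides it; move -14/9x_2^2 to the remainder.
  leading term x_2: no divisor's leading term divides it; move 23/9x_2 to the remainder.
  remainder -14/9x_2^2 + 23/9x_2 ≠ 0; add h_6 = -14/9x_2^2 + 23/9x_2 to the basis.

S(f_3,h_4): lcm = x_1x_2^4. S = -3x_1x_2^3 + 9/8x_1x_2^2 + 27/16x_1x_2 - 2x_2^5 - x_2^4 - 3x_2^3.
  leading term x_1x_2^3: subtract (-x_2^3)·f_2 from -3x_1x_2^3 + 9/8x_1x_2^2 + 27/16x_1x_2 - 2x_2^5 - x_2^4 - 3x_2^3 → 9/8x_1x_2^2 + 27/16x_1x_2 + 2x_2^5 - x_2^4
  leading term x_1x_2^2: subtract (3/8x_2^2)·f_2 from 9/8x_1x_2^2 + 27/16x_1x_2 + 2x_2^5 - x_2^4 → 27/16x_1x_2 + 2x_2^5 - 5/2x_2^4 - 9/8x_2^2
  leading term x_1x_2: subtract (9/16x_2)·f_2 from 27/16x_1x_2 + 2x_2^5 - 5/2x_2^4 - 9/8x_2^2 → 2x_2^5 - 5/2x_2^4 - 9/4x_2^3 - 9/8x_2^2 - 27/16x_2
  leading term x_2^5: subtract (9/8x_2)·h_4 from 2x_2^5 - 5/2x_2^4 - 9/4x_2^3 - 9/8x_2^2 - 27/16x_2 → -5/2x_2^4 + 9/4x_2^2 - 27/16x_2
  leading term x_2^4: subtract (-45/32)·h_4 from -5/2x_2^4 + 9/4x_2^2 - 27/16x_2 → -9/16x_2^2 - 189/32x_2
  leading term x_2^2: subtract (81/224)·h_6 from -9/16x_2^2 - 189/32x_2 → -765/112x_2
  leading term x_2: no divisor's leading term divides it; move -765/112x_2 to the remainder.
  remainder -765/112x_2 ≠ 0; add h_7 = -765/112x_2 to the basis.

The other S-polynomials (S(f_1,h_4), S(f_2,h_4), S(f_1,h_5), S(f_2,h_5), S(f_3,h_5), S(h_4,h_5), S(f_1,h_6), S(f_2,h_6), S(f_3,h_6), S(h_4,h_6), S(h_5,h_6), S(f_1,h_7), S(f_2,h_7), S(f_3,h_7), S(h_4,h_7), S(h_5,h_7), S(h_6,h_7)) all reduce to 0 modulo the current basis, so we have a Gröbner basis.
Inter-reduce: drop elements whose leading term is divisible by another's, tail-reduce, and make monic.
Reduced Gröbner basis: {x_1 + 1, x_2}.

A lex Gröbner basis eliminates variables successively. Here x_2 depends only on x_2, with roots {0}; lifting each root through the earlier basis elements recovers the full solutions.
  x_2 = 0: the earlier basis element becomes x_1 + 1 = 0, giving x_1 = -1 — point (-1, 0).
Zero-dimensionality of the ideal guarantees finitely many solutions over ℂ.

{(-1, 0)}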